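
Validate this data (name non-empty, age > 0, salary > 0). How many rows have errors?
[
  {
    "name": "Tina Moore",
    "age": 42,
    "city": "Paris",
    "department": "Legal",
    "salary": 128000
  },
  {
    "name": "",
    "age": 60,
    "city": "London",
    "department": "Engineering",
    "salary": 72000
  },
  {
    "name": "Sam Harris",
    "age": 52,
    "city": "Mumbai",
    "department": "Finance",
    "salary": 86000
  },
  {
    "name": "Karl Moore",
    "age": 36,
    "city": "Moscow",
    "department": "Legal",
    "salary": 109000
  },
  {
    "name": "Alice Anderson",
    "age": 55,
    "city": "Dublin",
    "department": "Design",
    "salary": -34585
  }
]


Validating 5 records:
Rules: name non-empty, age > 0, salary > 0

  Row 1 (Tina Moore): OK
  Row 2 (???): empty name
  Row 3 (Sam Harris): OK
  Row 4 (Karl Moore): OK
  Row 5 (Alice Anderson): negative salary: -34585

Total errors: 2

2 errors


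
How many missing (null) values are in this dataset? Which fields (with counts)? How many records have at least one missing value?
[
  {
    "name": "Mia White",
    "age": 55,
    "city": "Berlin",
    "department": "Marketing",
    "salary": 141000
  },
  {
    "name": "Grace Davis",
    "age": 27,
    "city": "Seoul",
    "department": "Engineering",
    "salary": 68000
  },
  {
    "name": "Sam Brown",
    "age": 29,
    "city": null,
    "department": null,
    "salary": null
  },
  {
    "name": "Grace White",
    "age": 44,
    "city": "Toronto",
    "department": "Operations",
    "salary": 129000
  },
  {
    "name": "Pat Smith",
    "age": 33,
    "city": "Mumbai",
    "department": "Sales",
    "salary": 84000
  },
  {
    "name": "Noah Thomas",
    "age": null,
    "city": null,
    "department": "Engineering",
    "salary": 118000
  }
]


Checking for missing (null) values in 6 records:

  Mia White: complete
  Grace Davis: complete
  Sam Brown: city, department, salary
  Grace White: complete
  Pat Smith: complete
  Noah Thomas: age, city

Per field:
  name: 0 missing
  age: 1 missing
  city: 2 missing
  department: 1 missing
  salary: 1 missing

Total missing values: 5
Records with any missing: 2

5 missing values (age: 1, city: 2, department: 1, salary: 1); 2 incomplete records


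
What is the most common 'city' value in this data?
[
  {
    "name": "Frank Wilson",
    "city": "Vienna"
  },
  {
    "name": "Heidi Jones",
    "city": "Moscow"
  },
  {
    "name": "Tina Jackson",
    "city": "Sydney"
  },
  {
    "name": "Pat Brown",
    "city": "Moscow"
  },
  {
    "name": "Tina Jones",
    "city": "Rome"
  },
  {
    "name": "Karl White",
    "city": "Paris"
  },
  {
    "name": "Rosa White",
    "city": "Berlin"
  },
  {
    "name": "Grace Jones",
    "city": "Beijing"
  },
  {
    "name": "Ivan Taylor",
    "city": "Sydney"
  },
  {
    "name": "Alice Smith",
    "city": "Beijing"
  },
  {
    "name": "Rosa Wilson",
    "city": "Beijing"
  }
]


Counting 'city' values across 11 records:

  Beijing: 3 ###
  Moscow: 2 ##
  Sydney: 2 ##
  Vienna: 1 #
  Rome: 1 #
  Paris: 1 #
  Berlin: 1 #

Most common: Beijing (3 times)

Beijing (3 times)


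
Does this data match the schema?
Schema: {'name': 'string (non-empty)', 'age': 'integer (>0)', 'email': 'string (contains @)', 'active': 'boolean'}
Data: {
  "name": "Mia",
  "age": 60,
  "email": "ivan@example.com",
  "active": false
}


Validating each field against schema:
  name: OK (non-empty string)
  age: OK (positive integer)
  email: OK (string with @)
  active: OK (boolean)

Result: VALID

VALID


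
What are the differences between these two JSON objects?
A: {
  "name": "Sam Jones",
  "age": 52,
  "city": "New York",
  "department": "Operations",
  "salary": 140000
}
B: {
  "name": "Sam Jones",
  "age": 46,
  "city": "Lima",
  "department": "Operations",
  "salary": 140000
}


Comparing each field (in key order):
  name: same
  age: DIFFERENT
  city: DIFFERENT
  department: same
  salary: same
Differences:
  age: 52 -> 46
  city: New York -> Lima

2 field(s) changed

2 changes: age, city


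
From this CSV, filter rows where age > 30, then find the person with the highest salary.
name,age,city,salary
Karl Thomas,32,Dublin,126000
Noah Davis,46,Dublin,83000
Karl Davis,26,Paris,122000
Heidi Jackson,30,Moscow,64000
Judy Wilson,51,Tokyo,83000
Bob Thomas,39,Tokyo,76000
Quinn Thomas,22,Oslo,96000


Filter: age > 30
Sort by: salary (descending)

Filtered records (4):
  Karl Thomas, age 32, salary $126000
  Noah Davis, age 46, salary $83000
  Judy Wilson, age 51, salary $83000
  Bob Thomas, age 39, salary $76000

Highest salary: Karl Thomas ($126000)

Karl Thomas


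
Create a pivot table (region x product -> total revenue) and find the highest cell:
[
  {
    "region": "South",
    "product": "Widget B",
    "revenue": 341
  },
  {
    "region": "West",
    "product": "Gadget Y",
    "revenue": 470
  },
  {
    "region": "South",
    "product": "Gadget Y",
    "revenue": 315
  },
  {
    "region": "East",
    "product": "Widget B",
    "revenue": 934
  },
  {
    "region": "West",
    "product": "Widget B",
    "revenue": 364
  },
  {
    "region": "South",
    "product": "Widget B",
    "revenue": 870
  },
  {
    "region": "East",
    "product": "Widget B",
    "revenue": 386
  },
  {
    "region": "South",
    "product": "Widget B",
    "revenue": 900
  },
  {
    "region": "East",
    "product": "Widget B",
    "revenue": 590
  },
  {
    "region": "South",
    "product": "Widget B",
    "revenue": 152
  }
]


Pivot: region (rows) x product (columns) -> total revenue

     Gadget Y      Widget B    
East             0          1910  
South          315          2263  
West           470           364  

Highest: South / Widget B = $2263

South / Widget B = $2263


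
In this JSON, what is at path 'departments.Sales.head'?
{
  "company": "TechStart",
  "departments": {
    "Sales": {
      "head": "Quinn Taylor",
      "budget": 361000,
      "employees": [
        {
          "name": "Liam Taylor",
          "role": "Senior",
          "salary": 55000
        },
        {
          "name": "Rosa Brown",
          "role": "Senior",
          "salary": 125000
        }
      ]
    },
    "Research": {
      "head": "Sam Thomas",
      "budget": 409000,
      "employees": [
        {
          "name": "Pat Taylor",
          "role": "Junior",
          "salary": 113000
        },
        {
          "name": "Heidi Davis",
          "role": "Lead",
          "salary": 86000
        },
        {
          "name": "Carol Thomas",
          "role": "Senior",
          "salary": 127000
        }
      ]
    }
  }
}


Path: departments.Sales.head

Navigate:
  -> departments
  -> Sales
  -> head = 'Quinn Taylor'

Quinn Taylor


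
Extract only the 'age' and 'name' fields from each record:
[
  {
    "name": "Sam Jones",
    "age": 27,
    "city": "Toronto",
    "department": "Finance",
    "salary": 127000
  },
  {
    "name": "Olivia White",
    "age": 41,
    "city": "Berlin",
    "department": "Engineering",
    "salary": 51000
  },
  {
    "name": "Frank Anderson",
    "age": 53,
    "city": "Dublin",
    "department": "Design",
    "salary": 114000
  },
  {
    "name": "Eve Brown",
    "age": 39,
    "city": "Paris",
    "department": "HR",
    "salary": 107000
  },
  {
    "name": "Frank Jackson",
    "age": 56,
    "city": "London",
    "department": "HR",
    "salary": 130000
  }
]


Original: 5 records with fields: name, age, city, department, salary
Keep: ['age', 'name']
Drop: ['city', 'department', 'salary']
Result: 5 records, 2 fields each

[
  {
    "age": 27,
    "name": "Sam Jones"
  },
  {
    "age": 41,
    "name": "Olivia White"
  },
  {
    "age": 53,
    "name": "Frank Anderson"
  },
  {
    "age": 39,
    "name": "Eve Brown"
  },
  {
    "age": 56,
    "name": "Frank Jackson"
  }
]


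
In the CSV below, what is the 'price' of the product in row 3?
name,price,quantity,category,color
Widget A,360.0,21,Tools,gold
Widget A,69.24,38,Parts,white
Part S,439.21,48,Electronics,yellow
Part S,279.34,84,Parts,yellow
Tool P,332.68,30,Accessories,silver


Query: Row 3 ('Part S'), column 'price'
Value: 439.21

439.21


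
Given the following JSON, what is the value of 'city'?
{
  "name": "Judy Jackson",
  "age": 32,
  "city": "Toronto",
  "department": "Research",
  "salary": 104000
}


Looking up field 'city'
Value: Toronto

Toronto


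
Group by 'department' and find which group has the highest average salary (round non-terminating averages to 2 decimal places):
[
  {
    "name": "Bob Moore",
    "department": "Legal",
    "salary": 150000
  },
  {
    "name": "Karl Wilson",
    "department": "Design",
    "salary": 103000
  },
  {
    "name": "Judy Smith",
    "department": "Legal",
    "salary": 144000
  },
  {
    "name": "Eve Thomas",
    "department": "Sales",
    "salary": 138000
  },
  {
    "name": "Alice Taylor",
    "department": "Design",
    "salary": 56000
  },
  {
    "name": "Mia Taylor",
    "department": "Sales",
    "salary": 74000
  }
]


Group by: department

Groups:
  Design: 2 people, avg salary = 159000/2 = $79500
  Legal: 2 people, avg salary = 294000/2 = $147000
  Sales: 2 people, avg salary = 212000/2 = $106000

Highest average salary: Legal ($147000)

Legal ($147000)


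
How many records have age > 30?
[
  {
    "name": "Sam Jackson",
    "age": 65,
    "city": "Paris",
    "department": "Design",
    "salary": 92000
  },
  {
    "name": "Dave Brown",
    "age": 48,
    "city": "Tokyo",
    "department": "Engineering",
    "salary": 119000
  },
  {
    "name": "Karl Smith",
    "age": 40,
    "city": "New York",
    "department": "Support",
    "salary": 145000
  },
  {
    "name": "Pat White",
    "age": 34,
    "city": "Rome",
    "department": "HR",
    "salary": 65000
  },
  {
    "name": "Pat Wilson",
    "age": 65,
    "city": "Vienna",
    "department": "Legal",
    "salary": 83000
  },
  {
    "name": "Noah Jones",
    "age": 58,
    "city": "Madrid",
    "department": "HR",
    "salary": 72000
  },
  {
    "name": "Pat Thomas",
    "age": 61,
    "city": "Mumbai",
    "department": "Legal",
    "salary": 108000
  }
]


Data: 7 records
Condition: age > 30

Checking each record:
  Sam Jackson: 65 MATCH
  Dave Brown: 48 MATCH
  Karl Smith: 40 MATCH
  Pat White: 34 MATCH
  Pat Wilson: 65 MATCH
  Noah Jones: 58 MATCH
  Pat Thomas: 61 MATCH

Count: 7

7


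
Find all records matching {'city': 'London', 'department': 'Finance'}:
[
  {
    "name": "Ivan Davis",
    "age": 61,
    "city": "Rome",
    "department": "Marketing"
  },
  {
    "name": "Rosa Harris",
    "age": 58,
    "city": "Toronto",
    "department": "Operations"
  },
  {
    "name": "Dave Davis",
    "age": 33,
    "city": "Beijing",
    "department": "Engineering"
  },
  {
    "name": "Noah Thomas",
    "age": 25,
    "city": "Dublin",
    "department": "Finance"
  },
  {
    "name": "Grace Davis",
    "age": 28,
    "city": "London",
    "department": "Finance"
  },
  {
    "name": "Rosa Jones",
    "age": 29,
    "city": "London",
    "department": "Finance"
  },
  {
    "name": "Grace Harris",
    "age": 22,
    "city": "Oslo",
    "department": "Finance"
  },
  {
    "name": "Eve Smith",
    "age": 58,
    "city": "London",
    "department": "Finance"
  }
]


Search criteria: {'city': 'London', 'department': 'Finance'}

Checking 8 records:
  Ivan Davis: {city: Rome, department: Marketing}
  Rosa Harris: {city: Toronto, department: Operations}
  Dave Davis: {city: Beijing, department: Engineering}
  Noah Thomas: {city: Dublin, department: Finance}
  Grace Davis: {city: London, department: Finance} <-- MATCH
  Rosa Jones: {city: London, department: Finance} <-- MATCH
  Grace Harris: {city: Oslo, department: Finance}
  Eve Smith: {city: London, department: Finance} <-- MATCH

Matches: ["Grace Davis", "Rosa Jones", "Eve Smith"]

["Grace Davis", "Rosa Jones", "Eve Smith"]


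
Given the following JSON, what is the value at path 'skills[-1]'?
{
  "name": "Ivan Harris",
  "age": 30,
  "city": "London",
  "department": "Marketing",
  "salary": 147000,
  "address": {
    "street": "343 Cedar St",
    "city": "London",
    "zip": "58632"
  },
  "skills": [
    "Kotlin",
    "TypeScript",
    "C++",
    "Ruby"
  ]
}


Query: skills[-1]
Path: skills -> last element
Value: Ruby

Ruby


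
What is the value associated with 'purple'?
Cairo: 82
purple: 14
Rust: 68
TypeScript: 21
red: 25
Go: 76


Looking up key 'purple'
Value: 14

14


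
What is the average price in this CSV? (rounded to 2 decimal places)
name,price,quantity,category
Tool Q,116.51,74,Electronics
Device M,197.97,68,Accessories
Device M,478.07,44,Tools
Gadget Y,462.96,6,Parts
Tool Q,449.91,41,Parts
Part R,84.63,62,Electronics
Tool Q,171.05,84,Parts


Computing average price:
Values: [116.51, 197.97, 478.07, 462.96, 449.91, 84.63, 171.05]
Sum = 1961.10
Count = 7
Average = 1961.10/7 ≈ 280.16 (rounded to 2 decimal places)

280.16


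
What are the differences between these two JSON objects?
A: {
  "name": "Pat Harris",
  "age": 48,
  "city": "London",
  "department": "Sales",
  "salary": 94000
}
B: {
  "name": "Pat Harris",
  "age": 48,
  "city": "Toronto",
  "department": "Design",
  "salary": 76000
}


Comparing each field (in key order):
  name: same
  age: same
  city: DIFFERENT
  department: DIFFERENT
  salary: DIFFERENT
Differences:
  city: London -> Toronto
  department: Sales -> Design
  salary: 94000 -> 76000

3 field(s) changed

3 changes: city, department, salary


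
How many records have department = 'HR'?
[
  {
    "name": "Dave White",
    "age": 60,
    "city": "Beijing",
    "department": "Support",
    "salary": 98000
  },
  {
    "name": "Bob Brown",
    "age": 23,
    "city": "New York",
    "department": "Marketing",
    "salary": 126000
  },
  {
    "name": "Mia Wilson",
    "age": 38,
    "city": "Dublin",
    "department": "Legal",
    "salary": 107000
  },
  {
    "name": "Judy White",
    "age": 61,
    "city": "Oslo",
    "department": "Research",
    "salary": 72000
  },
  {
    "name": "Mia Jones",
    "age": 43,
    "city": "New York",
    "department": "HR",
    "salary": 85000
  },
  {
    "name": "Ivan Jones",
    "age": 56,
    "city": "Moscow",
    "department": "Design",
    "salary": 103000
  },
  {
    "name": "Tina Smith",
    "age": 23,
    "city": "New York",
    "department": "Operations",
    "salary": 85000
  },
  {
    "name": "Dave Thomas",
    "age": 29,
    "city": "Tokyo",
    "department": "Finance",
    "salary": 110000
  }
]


Data: 8 records
Condition: department = 'HR'

Checking each record:
  Dave White: Support
  Bob Brown: Marketing
  Mia Wilson: Legal
  Judy White: Research
  Mia Jones: HR MATCH
  Ivan Jones: Design
  Tina Smith: Operations
  Dave Thomas: Finance

Count: 1

1


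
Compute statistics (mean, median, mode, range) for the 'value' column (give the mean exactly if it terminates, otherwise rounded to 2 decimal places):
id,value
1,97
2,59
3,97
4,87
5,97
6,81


Data: [97, 59, 97, 87, 97, 81]
Count: 6
Sum: 518
Mean: 518/6 ≈ 86.33 (rounded to 2 decimal places)
Sorted: [59, 81, 87, 97, 97, 97]
Median: 92.0
Mode: 97 (3 times)
Range: 97 - 59 = 38
Min: 59, Max: 97

mean≈86.33, median=92.0, mode=97, range=38


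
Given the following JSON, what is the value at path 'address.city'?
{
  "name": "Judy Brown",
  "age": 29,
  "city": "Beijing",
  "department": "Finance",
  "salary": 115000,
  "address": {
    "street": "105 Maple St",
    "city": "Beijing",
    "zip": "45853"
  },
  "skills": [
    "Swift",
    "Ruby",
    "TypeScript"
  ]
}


Query: address.city
Path: address -> city
Value: Beijing

Beijing


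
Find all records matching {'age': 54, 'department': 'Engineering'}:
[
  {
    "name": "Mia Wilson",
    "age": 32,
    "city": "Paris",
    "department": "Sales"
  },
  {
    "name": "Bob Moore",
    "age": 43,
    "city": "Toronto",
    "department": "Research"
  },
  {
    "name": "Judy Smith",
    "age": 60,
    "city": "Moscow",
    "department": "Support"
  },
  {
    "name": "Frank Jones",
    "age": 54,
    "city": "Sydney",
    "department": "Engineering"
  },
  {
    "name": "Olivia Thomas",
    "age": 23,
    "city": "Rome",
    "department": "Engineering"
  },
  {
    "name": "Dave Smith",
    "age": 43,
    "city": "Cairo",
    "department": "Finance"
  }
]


Search criteria: {'age': 54, 'department': 'Engineering'}

Checking 6 records:
  Mia Wilson: {age: 32, department: Sales}
  Bob Moore: {age: 43, department: Research}
  Judy Smith: {age: 60, department: Support}
  Frank Jones: {age: 54, department: Engineering} <-- MATCH
  Olivia Thomas: {age: 23, department: Engineering}
  Dave Smith: {age: 43, department: Finance}

Matches: ["Frank Jones"]

["Frank Jones"]


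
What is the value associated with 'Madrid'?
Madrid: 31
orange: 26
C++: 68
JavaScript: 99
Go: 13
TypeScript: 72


Looking up key 'Madrid'
Value: 31

31


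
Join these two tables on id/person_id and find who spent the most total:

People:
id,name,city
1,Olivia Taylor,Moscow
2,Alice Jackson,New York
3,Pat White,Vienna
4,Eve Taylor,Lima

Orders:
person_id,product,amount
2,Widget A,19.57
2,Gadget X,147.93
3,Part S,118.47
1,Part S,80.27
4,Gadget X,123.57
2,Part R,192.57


Join on: people.id = orders.person_id

Joined rows:
  Alice Jackson (New York) bought Widget A for $19.57
  Alice Jackson (New York) bought Gadget X for $147.93
  Pat White (Vienna) bought Part S for $118.47
  Olivia Taylor (Moscow) bought Part S for $80.27
  Eve Taylor (Lima) bought Gadget X for $123.57
  Alice Jackson (New York) bought Part R for $192.57

Total per person:
  Alice Jackson: $360.07
  Eve Taylor: $123.57
  Pat White: $118.47
  Olivia Taylor: $80.27

Top spender: Alice Jackson ($360.07)

Alice Jackson ($360.07)


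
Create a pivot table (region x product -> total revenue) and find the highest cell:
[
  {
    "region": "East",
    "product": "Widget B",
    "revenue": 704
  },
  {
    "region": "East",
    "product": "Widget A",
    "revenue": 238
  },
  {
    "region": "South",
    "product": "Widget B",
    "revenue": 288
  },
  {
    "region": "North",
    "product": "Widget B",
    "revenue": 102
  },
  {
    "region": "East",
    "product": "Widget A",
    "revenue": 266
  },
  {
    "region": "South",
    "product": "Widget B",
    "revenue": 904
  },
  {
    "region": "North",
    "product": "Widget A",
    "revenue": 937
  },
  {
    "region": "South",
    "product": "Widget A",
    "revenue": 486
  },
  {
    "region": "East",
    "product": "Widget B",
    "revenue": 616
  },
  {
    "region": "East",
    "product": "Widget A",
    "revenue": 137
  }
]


Pivot: region (rows) x product (columns) -> total revenue

     Widget A      Widget B    
East           641          1320  
North          937           102  
South          486          1192  

Highest: East / Widget B = $1320

East / Widget B = $1320


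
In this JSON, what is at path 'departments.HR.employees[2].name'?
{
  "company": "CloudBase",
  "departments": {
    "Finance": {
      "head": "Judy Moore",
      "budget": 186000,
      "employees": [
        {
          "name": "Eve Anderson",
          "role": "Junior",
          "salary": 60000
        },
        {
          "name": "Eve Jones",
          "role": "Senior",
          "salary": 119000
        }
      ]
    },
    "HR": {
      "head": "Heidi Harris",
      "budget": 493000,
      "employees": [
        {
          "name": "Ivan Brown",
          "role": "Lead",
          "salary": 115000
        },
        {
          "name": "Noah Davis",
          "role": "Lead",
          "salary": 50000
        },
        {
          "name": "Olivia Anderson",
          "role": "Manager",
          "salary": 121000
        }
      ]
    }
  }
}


Path: departments.HR.employees[2].name

Navigate:
  -> departments
  -> HR
  -> employees[2].name = 'Olivia Anderson'

Olivia Anderson


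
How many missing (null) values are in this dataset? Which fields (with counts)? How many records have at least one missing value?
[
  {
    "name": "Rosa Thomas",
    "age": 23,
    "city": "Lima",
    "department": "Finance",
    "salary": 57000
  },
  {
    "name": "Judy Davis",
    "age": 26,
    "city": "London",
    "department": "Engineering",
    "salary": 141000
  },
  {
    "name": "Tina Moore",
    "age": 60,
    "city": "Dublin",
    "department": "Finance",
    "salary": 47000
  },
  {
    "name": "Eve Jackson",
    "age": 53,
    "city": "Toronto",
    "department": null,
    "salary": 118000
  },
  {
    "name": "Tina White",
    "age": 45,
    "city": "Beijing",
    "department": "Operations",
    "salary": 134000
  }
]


Checking for missing (null) values in 5 records:

  Rosa Thomas: complete
  Judy Davis: complete
  Tina Moore: complete
  Eve Jackson: department
  Tina White: complete

Per field:
  name: 0 missing
  age: 0 missing
  city: 0 missing
  department: 1 missing
  salary: 0 missing

Total missing values: 1
Records with any missing: 1

1 missing values (department: 1); 1 incomplete records


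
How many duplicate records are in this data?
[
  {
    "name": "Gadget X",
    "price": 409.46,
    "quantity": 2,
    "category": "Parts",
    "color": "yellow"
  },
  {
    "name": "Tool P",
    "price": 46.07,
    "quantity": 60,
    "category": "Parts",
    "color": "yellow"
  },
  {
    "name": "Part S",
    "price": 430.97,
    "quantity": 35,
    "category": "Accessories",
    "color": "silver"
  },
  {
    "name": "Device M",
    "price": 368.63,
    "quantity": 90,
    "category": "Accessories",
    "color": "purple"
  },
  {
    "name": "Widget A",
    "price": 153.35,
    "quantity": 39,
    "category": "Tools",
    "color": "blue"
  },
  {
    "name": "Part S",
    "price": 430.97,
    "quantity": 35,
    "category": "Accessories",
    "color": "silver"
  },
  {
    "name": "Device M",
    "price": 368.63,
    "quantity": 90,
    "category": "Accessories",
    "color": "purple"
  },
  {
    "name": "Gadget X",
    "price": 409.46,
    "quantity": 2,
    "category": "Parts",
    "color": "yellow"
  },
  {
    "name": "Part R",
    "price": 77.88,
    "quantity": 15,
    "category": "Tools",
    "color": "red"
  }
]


Checking 9 records for duplicates:

  Row 1: Gadget X ($409.46, qty 2)
  Row 2: Tool P ($46.07, qty 60)
  Row 3: Part S ($430.97, qty 35)
  Row 4: Device M ($368.63, qty 90)
  Row 5: Widget A ($153.35, qty 39)
  Row 6: Part S ($430.97, qty 35) <-- DUPLICATE
  Row 7: Device M ($368.63, qty 90) <-- DUPLICATE
  Row 8: Gadget X ($409.46, qty 2) <-- DUPLICATE
  Row 9: Part R ($77.88, qty 15)

Duplicates found: 3
Unique records: 6

3 duplicates, 6 unique


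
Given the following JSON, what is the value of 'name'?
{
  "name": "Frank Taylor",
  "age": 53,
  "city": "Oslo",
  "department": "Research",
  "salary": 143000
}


Looking up field 'name'
Value: Frank Taylor

Frank Taylor


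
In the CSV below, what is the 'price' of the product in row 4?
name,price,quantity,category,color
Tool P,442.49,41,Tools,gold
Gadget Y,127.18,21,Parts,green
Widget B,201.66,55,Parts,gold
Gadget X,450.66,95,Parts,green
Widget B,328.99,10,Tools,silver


Query: Row 4 ('Gadget X'), column 'price'
Value: 450.66

450.66


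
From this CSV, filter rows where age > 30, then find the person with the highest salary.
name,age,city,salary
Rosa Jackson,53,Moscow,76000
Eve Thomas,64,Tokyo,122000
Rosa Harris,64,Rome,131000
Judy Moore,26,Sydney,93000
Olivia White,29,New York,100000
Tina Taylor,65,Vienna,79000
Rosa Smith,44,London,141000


Filter: age > 30
Sort by: salary (descending)

Filtered records (5):
  Rosa Smith, age 44, salary $141000
  Rosa Harris, age 64, salary $131000
  Eve Thomas, age 64, salary $122000
  Tina Taylor, age 65, salary $79000
  Rosa Jackson, age 53, salary $76000

Highest salary: Rosa Smith ($141000)

Rosa Smith


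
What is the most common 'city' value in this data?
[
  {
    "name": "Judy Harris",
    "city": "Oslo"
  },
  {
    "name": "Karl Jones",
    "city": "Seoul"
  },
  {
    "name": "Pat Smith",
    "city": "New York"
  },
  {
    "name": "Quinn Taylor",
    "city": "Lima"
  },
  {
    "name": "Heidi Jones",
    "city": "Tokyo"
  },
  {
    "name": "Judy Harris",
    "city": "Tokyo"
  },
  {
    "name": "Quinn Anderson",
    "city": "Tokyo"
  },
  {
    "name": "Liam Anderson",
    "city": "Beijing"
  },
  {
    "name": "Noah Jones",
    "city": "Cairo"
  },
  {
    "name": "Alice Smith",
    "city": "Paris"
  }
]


Counting 'city' values across 10 records:

  Tokyo: 3 ###
  Oslo: 1 #
  Seoul: 1 #
  New York: 1 #
  Lima: 1 #
  Beijing: 1 #
  Cairo: 1 #
  Paris: 1 #

Most common: Tokyo (3 times)

Tokyo (3 times)


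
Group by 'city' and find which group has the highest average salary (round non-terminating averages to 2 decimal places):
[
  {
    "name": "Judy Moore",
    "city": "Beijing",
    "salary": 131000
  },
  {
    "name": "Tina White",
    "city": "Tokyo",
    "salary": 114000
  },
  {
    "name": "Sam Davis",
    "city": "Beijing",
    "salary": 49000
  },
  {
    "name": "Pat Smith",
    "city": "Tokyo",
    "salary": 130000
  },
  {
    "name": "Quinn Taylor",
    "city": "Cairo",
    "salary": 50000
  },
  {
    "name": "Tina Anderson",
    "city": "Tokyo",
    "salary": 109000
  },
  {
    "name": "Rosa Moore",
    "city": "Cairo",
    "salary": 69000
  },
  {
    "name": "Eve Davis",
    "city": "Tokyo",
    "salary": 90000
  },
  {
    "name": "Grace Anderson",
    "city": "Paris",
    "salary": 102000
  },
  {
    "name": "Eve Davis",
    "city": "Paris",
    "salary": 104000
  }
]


Group by: city

Groups:
  Beijing: 2 people, avg salary = 180000/2 = $90000
  Cairo: 2 people, avg salary = 119000/2 = $59500
  Paris: 2 people, avg salary = 206000/2 = $103000
  Tokyo: 4 people, avg salary = 443000/4 = $110750

Highest average salary: Tokyo ($110750)

Tokyo ($110750)


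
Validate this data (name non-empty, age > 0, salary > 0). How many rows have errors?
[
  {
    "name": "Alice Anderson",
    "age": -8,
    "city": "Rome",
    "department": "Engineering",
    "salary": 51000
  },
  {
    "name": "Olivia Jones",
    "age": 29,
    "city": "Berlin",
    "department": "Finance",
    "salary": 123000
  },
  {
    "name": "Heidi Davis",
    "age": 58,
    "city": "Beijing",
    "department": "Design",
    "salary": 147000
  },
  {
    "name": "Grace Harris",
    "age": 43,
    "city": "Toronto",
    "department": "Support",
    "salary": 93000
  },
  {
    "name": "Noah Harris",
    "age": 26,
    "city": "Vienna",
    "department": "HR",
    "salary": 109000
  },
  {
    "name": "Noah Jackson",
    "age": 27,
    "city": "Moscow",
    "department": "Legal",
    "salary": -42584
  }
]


Validating 6 records:
Rules: name non-empty, age > 0, salary > 0

  Row 1 (Alice Anderson): negative age: -8
  Row 2 (Olivia Jones): OK
  Row 3 (Heidi Davis): OK
  Row 4 (Grace Harris): OK
  Row 5 (Noah Harris): OK
  Row 6 (Noah Jackson): negative salary: -42584

Total errors: 2

2 errors


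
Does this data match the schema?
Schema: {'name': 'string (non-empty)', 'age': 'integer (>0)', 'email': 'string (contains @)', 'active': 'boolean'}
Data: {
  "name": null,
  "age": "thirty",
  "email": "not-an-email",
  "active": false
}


Validating each field against schema:
  name: FAIL (null is not a string)
  age: FAIL ("thirty" is not an integer)
  email: FAIL ("not-an-email" does not contain @)
  active: OK (boolean)

Result: INVALID (3 errors: name, age, email)

INVALID (3 errors: name, age, email)


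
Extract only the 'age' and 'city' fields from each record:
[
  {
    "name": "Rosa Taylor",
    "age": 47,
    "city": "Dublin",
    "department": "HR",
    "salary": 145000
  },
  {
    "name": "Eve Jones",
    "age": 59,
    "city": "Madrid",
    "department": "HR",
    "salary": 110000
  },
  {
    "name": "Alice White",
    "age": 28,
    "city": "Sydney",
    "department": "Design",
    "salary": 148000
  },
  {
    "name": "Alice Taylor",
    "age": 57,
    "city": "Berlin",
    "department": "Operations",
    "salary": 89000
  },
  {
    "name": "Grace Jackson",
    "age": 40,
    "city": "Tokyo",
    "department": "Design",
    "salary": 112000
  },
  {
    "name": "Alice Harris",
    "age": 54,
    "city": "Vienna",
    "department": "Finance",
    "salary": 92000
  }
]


Original: 6 records with fields: name, age, city, department, salary
Keep: ['age', 'city']
Drop: ['name', 'department', 'salary']
Result: 6 records, 2 fields each

[
  {
    "age": 47,
    "city": "Dublin"
  },
  {
    "age": 59,
    "city": "Madrid"
  },
  {
    "age": 28,
    "city": "Sydney"
  },
  {
    "age": 57,
    "city": "Berlin"
  },
  {
    "age": 40,
    "city": "Tokyo"
  },
  {
    "age": 54,
    "city": "Vienna"
  }
]


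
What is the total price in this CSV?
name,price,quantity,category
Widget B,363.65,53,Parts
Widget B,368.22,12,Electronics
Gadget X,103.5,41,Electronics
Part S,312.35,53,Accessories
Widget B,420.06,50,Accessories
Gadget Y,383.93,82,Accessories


Computing total price:
Values: [363.65, 368.22, 103.5, 312.35, 420.06, 383.93]
Sum = 1951.71

1951.71


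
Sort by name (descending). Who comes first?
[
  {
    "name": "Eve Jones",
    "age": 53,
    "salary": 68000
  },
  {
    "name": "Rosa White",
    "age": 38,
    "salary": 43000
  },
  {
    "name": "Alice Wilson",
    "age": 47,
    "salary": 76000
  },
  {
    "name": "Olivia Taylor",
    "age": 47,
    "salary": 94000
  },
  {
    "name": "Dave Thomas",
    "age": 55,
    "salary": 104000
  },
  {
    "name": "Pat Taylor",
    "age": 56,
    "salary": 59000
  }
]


Sort by: name (descending)

Sorted order:
  1. Rosa White (name = Rosa White)
  2. Pat Taylor (name = Pat Taylor)
  3. Olivia Taylor (name = Olivia Taylor)
  4. Eve Jones (name = Eve Jones)
  5. Dave Thomas (name = Dave Thomas)
  6. Alice Wilson (name = Alice Wilson)

First: Rosa White

Rosa White


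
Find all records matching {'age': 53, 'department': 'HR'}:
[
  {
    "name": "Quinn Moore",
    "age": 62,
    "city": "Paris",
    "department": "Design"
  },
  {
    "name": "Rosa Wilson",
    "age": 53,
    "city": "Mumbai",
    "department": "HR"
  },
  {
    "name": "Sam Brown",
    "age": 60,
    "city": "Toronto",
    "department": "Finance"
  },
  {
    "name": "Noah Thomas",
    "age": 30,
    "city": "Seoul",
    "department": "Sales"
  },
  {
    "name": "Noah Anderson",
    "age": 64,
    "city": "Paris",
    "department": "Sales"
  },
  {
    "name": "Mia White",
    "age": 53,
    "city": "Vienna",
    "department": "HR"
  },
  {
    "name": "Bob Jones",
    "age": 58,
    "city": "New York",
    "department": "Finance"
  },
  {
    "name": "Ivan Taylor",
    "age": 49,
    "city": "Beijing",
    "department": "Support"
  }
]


Search criteria: {'age': 53, 'department': 'HR'}

Checking 8 records:
  Quinn Moore: {age: 62, department: Design}
  Rosa Wilson: {age: 53, department: HR} <-- MATCH
  Sam Brown: {age: 60, department: Finance}
  Noah Thomas: {age: 30, department: Sales}
  Noah Anderson: {age: 64, department: Sales}
  Mia White: {age: 53, department: HR} <-- MATCH
  Bob Jones: {age: 58, department: Finance}
  Ivan Taylor: {age: 49, department: Support}

Matches: ["Rosa Wilson", "Mia White"]

["Rosa Wilson", "Mia White"]


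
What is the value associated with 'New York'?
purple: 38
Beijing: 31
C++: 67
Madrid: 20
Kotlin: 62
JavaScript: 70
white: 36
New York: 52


Looking up key 'New York'
Value: 52

52


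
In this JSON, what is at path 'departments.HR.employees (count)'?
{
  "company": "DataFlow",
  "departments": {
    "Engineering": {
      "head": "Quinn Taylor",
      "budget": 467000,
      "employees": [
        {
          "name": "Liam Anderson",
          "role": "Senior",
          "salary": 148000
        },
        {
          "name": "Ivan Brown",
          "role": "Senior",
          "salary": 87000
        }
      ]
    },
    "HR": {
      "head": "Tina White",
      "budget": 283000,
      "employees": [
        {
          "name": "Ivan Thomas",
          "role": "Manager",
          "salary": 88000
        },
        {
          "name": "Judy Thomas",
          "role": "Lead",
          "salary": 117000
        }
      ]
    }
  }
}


Path: departments.HR.employees (count)

Navigate:
  -> departments
  -> HR
  -> employees (array, length 2)

2


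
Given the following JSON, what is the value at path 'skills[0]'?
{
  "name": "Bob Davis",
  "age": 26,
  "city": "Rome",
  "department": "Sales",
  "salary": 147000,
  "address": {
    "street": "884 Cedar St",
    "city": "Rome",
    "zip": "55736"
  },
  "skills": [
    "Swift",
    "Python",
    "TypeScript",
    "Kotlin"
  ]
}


Query: skills[0]
Path: skills -> first element
Value: Swift

Swift


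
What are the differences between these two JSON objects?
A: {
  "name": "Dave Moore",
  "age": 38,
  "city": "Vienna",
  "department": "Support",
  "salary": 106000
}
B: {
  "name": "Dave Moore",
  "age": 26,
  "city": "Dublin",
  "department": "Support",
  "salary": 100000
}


Comparing each field (in key order):
  name: same
  age: DIFFERENT
  city: DIFFERENT
  department: same
  salary: DIFFERENT
Differences:
  age: 38 -> 26
  city: Vienna -> Dublin
  salary: 106000 -> 100000

3 field(s) changed

3 changes: age, city, salary


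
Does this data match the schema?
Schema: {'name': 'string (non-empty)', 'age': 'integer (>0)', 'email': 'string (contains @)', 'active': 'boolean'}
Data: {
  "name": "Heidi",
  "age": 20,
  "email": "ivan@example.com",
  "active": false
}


Validating each field against schema:
  name: OK (non-empty string)
  age: OK (positive integer)
  email: OK (string with @)
  active: OK (boolean)

Result: VALID

VALID


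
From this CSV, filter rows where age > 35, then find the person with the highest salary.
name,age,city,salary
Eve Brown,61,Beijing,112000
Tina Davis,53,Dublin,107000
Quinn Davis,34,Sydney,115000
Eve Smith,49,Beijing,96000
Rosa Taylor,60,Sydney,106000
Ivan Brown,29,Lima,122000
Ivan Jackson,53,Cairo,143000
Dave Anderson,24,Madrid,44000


Filter: age > 35
Sort by: salary (descending)

Filtered records (5):
  Ivan Jackson, age 53, salary $143000
  Eve Brown, age 61, salary $112000
  Tina Davis, age 53, salary $107000
  Rosa Taylor, age 60, salary $106000
  Eve Smith, age 49, salary $96000

Highest salary: Ivan Jackson ($143000)

Ivan Jackson


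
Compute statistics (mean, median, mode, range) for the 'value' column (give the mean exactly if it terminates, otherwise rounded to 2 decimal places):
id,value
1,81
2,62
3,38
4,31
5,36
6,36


Data: [81, 62, 38, 31, 36, 36]
Count: 6
Sum: 284
Mean: 284/6 ≈ 47.33 (rounded to 2 decimal places)
Sorted: [31, 36, 36, 38, 62, 81]
Median: 37.0
Mode: 36 (2 times)
Range: 81 - 31 = 50
Min: 31, Max: 81

mean≈47.33, median=37.0, mode=36, range=50


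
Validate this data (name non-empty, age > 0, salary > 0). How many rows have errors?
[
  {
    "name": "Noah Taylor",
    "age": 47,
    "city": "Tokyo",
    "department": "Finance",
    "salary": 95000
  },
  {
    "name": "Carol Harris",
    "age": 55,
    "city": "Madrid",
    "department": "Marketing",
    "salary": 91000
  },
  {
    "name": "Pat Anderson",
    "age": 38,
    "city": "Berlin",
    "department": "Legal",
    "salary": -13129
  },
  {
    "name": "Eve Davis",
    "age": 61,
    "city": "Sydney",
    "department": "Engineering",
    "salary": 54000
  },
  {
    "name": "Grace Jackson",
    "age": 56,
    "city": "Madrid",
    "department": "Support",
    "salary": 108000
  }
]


Validating 5 records:
Rules: name non-empty, age > 0, salary > 0

  Row 1 (Noah Taylor): OK
  Row 2 (Carol Harris): OK
  Row 3 (Pat Anderson): negative salary: -13129
  Row 4 (Eve Davis): OK
  Row 5 (Grace Jackson): OK

Total errors: 1

1 errors


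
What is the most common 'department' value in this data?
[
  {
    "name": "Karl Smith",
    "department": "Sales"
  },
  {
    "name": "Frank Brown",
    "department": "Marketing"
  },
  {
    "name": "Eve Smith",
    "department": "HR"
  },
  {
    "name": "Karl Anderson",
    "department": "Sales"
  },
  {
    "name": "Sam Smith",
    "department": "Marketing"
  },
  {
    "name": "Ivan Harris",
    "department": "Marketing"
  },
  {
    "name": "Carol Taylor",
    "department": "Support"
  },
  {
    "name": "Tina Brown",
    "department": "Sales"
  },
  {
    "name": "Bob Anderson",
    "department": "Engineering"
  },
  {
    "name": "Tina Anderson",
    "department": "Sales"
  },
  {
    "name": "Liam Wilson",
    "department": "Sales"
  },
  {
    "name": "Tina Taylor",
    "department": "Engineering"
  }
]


Counting 'department' values across 12 records:

  Sales: 5 #####
  Marketing: 3 ###
  Engineering: 2 ##
  HR: 1 #
  Support: 1 #

Most common: Sales (5 times)

Sales (5 times)


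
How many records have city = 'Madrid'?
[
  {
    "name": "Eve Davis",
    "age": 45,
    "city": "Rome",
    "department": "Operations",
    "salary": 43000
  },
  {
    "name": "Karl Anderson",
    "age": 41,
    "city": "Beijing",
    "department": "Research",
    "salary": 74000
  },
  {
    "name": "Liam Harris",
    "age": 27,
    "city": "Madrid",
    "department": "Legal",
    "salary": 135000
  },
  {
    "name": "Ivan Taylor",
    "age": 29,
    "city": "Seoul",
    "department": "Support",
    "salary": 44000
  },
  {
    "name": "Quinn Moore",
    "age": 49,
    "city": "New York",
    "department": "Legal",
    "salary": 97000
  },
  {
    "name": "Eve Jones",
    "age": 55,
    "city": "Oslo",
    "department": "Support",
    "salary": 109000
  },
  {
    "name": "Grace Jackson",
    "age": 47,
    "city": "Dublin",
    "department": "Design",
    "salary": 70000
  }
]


Data: 7 records
Condition: city = 'Madrid'

Checking each record:
  Eve Davis: Rome
  Karl Anderson: Beijing
  Liam Harris: Madrid MATCH
  Ivan Taylor: Seoul
  Quinn Moore: New York
  Eve Jones: Oslo
  Grace Jackson: Dublin

Count: 1

1


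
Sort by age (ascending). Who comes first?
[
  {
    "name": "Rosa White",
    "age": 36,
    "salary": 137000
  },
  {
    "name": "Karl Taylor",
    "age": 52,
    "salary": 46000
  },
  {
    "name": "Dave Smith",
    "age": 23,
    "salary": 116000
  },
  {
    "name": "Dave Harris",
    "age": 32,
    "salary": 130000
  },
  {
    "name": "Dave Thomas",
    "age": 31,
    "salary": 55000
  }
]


Sort by: age (ascending)

Sorted order:
  1. Dave Smith (age = 23)
  2. Dave Thomas (age = 31)
  3. Dave Harris (age = 32)
  4. Rosa White (age = 36)
  5. Karl Taylor (age = 52)

First: Dave Smith

Dave Smith


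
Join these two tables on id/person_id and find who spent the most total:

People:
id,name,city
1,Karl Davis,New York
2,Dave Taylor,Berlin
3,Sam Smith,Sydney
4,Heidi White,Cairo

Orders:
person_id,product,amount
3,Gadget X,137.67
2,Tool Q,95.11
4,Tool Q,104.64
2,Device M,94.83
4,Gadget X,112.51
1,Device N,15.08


Join on: people.id = orders.person_id

Joined rows:
  Sam Smith (Sydney) bought Gadget X for $137.67
  Dave Taylor (Berlin) bought Tool Q for $95.11
  Heidi White (Cairo) bought Tool Q for $104.64
  Dave Taylor (Berlin) bought Device M for $94.83
  Heidi White (Cairo) bought Gadget X for $112.51
  Karl Davis (New York) bought Device N for $15.08

Total per person:
  Heidi White: $217.15
  Dave Taylor: $189.94
  Sam Smith: $137.67
  Karl Davis: $15.08

Top spender: Heidi White ($217.15)

Heidi White ($217.15)


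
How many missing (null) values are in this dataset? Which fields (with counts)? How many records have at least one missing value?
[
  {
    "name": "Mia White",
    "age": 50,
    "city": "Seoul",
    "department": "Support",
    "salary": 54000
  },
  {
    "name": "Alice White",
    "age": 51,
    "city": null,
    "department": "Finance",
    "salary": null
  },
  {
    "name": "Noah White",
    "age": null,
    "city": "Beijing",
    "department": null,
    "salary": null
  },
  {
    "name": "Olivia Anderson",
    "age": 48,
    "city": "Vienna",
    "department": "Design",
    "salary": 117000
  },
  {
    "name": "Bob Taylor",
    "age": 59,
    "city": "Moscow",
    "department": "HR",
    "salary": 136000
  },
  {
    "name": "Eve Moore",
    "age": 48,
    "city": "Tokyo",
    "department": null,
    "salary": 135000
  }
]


Checking for missing (null) values in 6 records:

  Mia White: complete
  Alice White: city, salary
  Noah White: age, department, salary
  Olivia Anderson: complete
  Bob Taylor: complete
  Eve Moore: department

Per field:
  name: 0 missing
  age: 1 missing
  city: 1 missing
  department: 2 missing
  salary: 2 missing

Total missing values: 6
Records with any missing: 3

6 missing values (age: 1, city: 1, department: 2, salary: 2); 3 incomplete records
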